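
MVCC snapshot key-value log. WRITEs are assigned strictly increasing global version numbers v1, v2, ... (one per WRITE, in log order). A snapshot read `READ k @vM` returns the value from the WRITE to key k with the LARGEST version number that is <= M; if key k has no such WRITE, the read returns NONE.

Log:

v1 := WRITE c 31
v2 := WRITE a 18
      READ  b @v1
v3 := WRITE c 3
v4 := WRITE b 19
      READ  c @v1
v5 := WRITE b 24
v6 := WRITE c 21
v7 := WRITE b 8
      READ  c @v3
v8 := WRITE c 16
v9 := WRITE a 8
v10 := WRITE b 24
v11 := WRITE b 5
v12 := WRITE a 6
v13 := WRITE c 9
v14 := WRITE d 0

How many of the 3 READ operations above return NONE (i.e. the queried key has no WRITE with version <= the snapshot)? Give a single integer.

v1: WRITE c=31  (c history now [(1, 31)])
v2: WRITE a=18  (a history now [(2, 18)])
READ b @v1: history=[] -> no version <= 1 -> NONE
v3: WRITE c=3  (c history now [(1, 31), (3, 3)])
v4: WRITE b=19  (b history now [(4, 19)])
READ c @v1: history=[(1, 31), (3, 3)] -> pick v1 -> 31
v5: WRITE b=24  (b history now [(4, 19), (5, 24)])
v6: WRITE c=21  (c history now [(1, 31), (3, 3), (6, 21)])
v7: WRITE b=8  (b history now [(4, 19), (5, 24), (7, 8)])
READ c @v3: history=[(1, 31), (3, 3), (6, 21)] -> pick v3 -> 3
v8: WRITE c=16  (c history now [(1, 31), (3, 3), (6, 21), (8, 16)])
v9: WRITE a=8  (a history now [(2, 18), (9, 8)])
v10: WRITE b=24  (b history now [(4, 19), (5, 24), (7, 8), (10, 24)])
v11: WRITE b=5  (b history now [(4, 19), (5, 24), (7, 8), (10, 24), (11, 5)])
v12: WRITE a=6  (a history now [(2, 18), (9, 8), (12, 6)])
v13: WRITE c=9  (c history now [(1, 31), (3, 3), (6, 21), (8, 16), (13, 9)])
v14: WRITE d=0  (d history now [(14, 0)])
Read results in order: ['NONE', '31', '3']
NONE count = 1

Answer: 1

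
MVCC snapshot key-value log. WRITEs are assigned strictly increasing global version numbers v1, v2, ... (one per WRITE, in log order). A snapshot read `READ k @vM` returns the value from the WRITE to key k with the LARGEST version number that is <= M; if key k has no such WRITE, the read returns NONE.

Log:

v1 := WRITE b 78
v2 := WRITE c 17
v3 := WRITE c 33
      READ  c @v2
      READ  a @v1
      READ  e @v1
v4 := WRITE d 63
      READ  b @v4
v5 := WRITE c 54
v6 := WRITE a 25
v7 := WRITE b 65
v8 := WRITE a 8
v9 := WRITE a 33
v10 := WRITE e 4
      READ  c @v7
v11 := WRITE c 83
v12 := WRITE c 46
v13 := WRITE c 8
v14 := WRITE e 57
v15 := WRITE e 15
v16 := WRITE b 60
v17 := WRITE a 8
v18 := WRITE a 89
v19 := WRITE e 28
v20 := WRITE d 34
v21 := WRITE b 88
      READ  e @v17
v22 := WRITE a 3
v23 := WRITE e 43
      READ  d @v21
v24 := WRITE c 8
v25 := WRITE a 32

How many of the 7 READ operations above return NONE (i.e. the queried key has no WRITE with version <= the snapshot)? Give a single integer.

v1: WRITE b=78  (b history now [(1, 78)])
v2: WRITE c=17  (c history now [(2, 17)])
v3: WRITE c=33  (c history now [(2, 17), (3, 33)])
READ c @v2: history=[(2, 17), (3, 33)] -> pick v2 -> 17
READ a @v1: history=[] -> no version <= 1 -> NONE
READ e @v1: history=[] -> no version <= 1 -> NONE
v4: WRITE d=63  (d history now [(4, 63)])
READ b @v4: history=[(1, 78)] -> pick v1 -> 78
v5: WRITE c=54  (c history now [(2, 17), (3, 33), (5, 54)])
v6: WRITE a=25  (a history now [(6, 25)])
v7: WRITE b=65  (b history now [(1, 78), (7, 65)])
v8: WRITE a=8  (a history now [(6, 25), (8, 8)])
v9: WRITE a=33  (a history now [(6, 25), (8, 8), (9, 33)])
v10: WRITE e=4  (e history now [(10, 4)])
READ c @v7: history=[(2, 17), (3, 33), (5, 54)] -> pick v5 -> 54
v11: WRITE c=83  (c history now [(2, 17), (3, 33), (5, 54), (11, 83)])
v12: WRITE c=46  (c history now [(2, 17), (3, 33), (5, 54), (11, 83), (12, 46)])
v13: WRITE c=8  (c history now [(2, 17), (3, 33), (5, 54), (11, 83), (12, 46), (13, 8)])
v14: WRITE e=57  (e history now [(10, 4), (14, 57)])
v15: WRITE e=15  (e history now [(10, 4), (14, 57), (15, 15)])
v16: WRITE b=60  (b history now [(1, 78), (7, 65), (16, 60)])
v17: WRITE a=8  (a history now [(6, 25), (8, 8), (9, 33), (17, 8)])
v18: WRITE a=89  (a history now [(6, 25), (8, 8), (9, 33), (17, 8), (18, 89)])
v19: WRITE e=28  (e history now [(10, 4), (14, 57), (15, 15), (19, 28)])
v20: WRITE d=34  (d history now [(4, 63), (20, 34)])
v21: WRITE b=88  (b history now [(1, 78), (7, 65), (16, 60), (21, 88)])
READ e @v17: history=[(10, 4), (14, 57), (15, 15), (19, 28)] -> pick v15 -> 15
v22: WRITE a=3  (a history now [(6, 25), (8, 8), (9, 33), (17, 8), (18, 89), (22, 3)])
v23: WRITE e=43  (e history now [(10, 4), (14, 57), (15, 15), (19, 28), (23, 43)])
READ d @v21: history=[(4, 63), (20, 34)] -> pick v20 -> 34
v24: WRITE c=8  (c history now [(2, 17), (3, 33), (5, 54), (11, 83), (12, 46), (13, 8), (24, 8)])
v25: WRITE a=32  (a history now [(6, 25), (8, 8), (9, 33), (17, 8), (18, 89), (22, 3), (25, 32)])
Read results in order: ['17', 'NONE', 'NONE', '78', '54', '15', '34']
NONE count = 2

Answer: 2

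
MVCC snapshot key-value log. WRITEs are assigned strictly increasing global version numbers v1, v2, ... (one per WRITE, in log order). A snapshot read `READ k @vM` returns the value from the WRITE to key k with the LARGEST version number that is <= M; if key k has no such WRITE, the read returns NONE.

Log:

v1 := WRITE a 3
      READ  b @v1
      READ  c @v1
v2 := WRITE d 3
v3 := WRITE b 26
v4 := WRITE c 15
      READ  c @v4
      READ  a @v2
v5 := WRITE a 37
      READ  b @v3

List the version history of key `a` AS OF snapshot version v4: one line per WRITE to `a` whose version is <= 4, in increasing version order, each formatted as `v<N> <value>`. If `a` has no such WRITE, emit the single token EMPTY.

Answer: v1 3

Derivation:
Scan writes for key=a with version <= 4:
  v1 WRITE a 3 -> keep
  v2 WRITE d 3 -> skip
  v3 WRITE b 26 -> skip
  v4 WRITE c 15 -> skip
  v5 WRITE a 37 -> drop (> snap)
Collected: [(1, 3)]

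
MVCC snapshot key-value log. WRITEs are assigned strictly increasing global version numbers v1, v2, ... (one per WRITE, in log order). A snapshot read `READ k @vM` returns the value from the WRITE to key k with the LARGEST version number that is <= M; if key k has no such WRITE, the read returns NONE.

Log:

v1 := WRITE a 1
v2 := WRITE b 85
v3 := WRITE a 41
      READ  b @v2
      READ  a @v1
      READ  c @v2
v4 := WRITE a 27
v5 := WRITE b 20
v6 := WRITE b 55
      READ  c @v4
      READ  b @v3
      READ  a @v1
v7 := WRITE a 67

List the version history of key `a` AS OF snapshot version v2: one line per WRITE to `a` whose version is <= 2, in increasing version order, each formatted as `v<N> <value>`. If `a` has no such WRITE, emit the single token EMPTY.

Scan writes for key=a with version <= 2:
  v1 WRITE a 1 -> keep
  v2 WRITE b 85 -> skip
  v3 WRITE a 41 -> drop (> snap)
  v4 WRITE a 27 -> drop (> snap)
  v5 WRITE b 20 -> skip
  v6 WRITE b 55 -> skip
  v7 WRITE a 67 -> drop (> snap)
Collected: [(1, 1)]

Answer: v1 1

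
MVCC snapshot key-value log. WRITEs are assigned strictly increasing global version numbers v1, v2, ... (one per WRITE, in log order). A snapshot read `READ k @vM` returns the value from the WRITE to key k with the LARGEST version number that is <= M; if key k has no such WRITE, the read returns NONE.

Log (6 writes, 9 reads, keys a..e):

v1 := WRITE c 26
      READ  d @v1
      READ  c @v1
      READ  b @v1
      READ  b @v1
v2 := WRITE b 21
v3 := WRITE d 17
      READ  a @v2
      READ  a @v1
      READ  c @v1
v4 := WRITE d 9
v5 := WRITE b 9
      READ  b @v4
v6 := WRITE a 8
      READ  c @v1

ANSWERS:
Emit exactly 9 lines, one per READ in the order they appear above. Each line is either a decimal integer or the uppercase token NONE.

v1: WRITE c=26  (c history now [(1, 26)])
READ d @v1: history=[] -> no version <= 1 -> NONE
READ c @v1: history=[(1, 26)] -> pick v1 -> 26
READ b @v1: history=[] -> no version <= 1 -> NONE
READ b @v1: history=[] -> no version <= 1 -> NONE
v2: WRITE b=21  (b history now [(2, 21)])
v3: WRITE d=17  (d history now [(3, 17)])
READ a @v2: history=[] -> no version <= 2 -> NONE
READ a @v1: history=[] -> no version <= 1 -> NONE
READ c @v1: history=[(1, 26)] -> pick v1 -> 26
v4: WRITE d=9  (d history now [(3, 17), (4, 9)])
v5: WRITE b=9  (b history now [(2, 21), (5, 9)])
READ b @v4: history=[(2, 21), (5, 9)] -> pick v2 -> 21
v6: WRITE a=8  (a history now [(6, 8)])
READ c @v1: history=[(1, 26)] -> pick v1 -> 26

Answer: NONE
26
NONE
NONE
NONE
NONE
26
21
26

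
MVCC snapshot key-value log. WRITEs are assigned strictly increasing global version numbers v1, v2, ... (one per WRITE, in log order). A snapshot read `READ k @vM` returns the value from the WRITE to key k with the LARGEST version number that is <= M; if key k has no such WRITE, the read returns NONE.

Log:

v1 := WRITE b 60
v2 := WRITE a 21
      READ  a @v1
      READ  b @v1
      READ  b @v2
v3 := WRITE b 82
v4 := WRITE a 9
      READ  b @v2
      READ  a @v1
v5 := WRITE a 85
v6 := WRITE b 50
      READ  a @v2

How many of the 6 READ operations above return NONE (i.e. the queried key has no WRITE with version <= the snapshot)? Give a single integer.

Answer: 2

Derivation:
v1: WRITE b=60  (b history now [(1, 60)])
v2: WRITE a=21  (a history now [(2, 21)])
READ a @v1: history=[(2, 21)] -> no version <= 1 -> NONE
READ b @v1: history=[(1, 60)] -> pick v1 -> 60
READ b @v2: history=[(1, 60)] -> pick v1 -> 60
v3: WRITE b=82  (b history now [(1, 60), (3, 82)])
v4: WRITE a=9  (a history now [(2, 21), (4, 9)])
READ b @v2: history=[(1, 60), (3, 82)] -> pick v1 -> 60
READ a @v1: history=[(2, 21), (4, 9)] -> no version <= 1 -> NONE
v5: WRITE a=85  (a history now [(2, 21), (4, 9), (5, 85)])
v6: WRITE b=50  (b history now [(1, 60), (3, 82), (6, 50)])
READ a @v2: history=[(2, 21), (4, 9), (5, 85)] -> pick v2 -> 21
Read results in order: ['NONE', '60', '60', '60', 'NONE', '21']
NONE count = 2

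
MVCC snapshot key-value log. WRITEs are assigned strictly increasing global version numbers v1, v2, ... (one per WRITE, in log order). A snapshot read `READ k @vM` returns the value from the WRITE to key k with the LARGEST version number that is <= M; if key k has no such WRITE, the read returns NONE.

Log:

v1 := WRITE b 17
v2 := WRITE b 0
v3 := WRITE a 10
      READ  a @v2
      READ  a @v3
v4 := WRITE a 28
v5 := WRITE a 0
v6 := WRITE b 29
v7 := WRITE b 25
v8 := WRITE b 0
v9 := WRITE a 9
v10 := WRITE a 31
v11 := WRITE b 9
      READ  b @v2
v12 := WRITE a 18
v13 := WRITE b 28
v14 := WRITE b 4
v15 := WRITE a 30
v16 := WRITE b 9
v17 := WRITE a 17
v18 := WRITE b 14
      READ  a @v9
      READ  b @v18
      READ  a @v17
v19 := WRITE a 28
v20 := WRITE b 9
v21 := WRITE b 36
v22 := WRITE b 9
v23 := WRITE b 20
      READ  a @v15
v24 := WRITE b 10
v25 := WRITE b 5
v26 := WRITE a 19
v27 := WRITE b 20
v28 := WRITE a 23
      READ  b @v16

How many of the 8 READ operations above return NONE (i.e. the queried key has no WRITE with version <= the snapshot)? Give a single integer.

Answer: 1

Derivation:
v1: WRITE b=17  (b history now [(1, 17)])
v2: WRITE b=0  (b history now [(1, 17), (2, 0)])
v3: WRITE a=10  (a history now [(3, 10)])
READ a @v2: history=[(3, 10)] -> no version <= 2 -> NONE
READ a @v3: history=[(3, 10)] -> pick v3 -> 10
v4: WRITE a=28  (a history now [(3, 10), (4, 28)])
v5: WRITE a=0  (a history now [(3, 10), (4, 28), (5, 0)])
v6: WRITE b=29  (b history now [(1, 17), (2, 0), (6, 29)])
v7: WRITE b=25  (b history now [(1, 17), (2, 0), (6, 29), (7, 25)])
v8: WRITE b=0  (b history now [(1, 17), (2, 0), (6, 29), (7, 25), (8, 0)])
v9: WRITE a=9  (a history now [(3, 10), (4, 28), (5, 0), (9, 9)])
v10: WRITE a=31  (a history now [(3, 10), (4, 28), (5, 0), (9, 9), (10, 31)])
v11: WRITE b=9  (b history now [(1, 17), (2, 0), (6, 29), (7, 25), (8, 0), (11, 9)])
READ b @v2: history=[(1, 17), (2, 0), (6, 29), (7, 25), (8, 0), (11, 9)] -> pick v2 -> 0
v12: WRITE a=18  (a history now [(3, 10), (4, 28), (5, 0), (9, 9), (10, 31), (12, 18)])
v13: WRITE b=28  (b history now [(1, 17), (2, 0), (6, 29), (7, 25), (8, 0), (11, 9), (13, 28)])
v14: WRITE b=4  (b history now [(1, 17), (2, 0), (6, 29), (7, 25), (8, 0), (11, 9), (13, 28), (14, 4)])
v15: WRITE a=30  (a history now [(3, 10), (4, 28), (5, 0), (9, 9), (10, 31), (12, 18), (15, 30)])
v16: WRITE b=9  (b history now [(1, 17), (2, 0), (6, 29), (7, 25), (8, 0), (11, 9), (13, 28), (14, 4), (16, 9)])
v17: WRITE a=17  (a history now [(3, 10), (4, 28), (5, 0), (9, 9), (10, 31), (12, 18), (15, 30), (17, 17)])
v18: WRITE b=14  (b history now [(1, 17), (2, 0), (6, 29), (7, 25), (8, 0), (11, 9), (13, 28), (14, 4), (16, 9), (18, 14)])
READ a @v9: history=[(3, 10), (4, 28), (5, 0), (9, 9), (10, 31), (12, 18), (15, 30), (17, 17)] -> pick v9 -> 9
READ b @v18: history=[(1, 17), (2, 0), (6, 29), (7, 25), (8, 0), (11, 9), (13, 28), (14, 4), (16, 9), (18, 14)] -> pick v18 -> 14
READ a @v17: history=[(3, 10), (4, 28), (5, 0), (9, 9), (10, 31), (12, 18), (15, 30), (17, 17)] -> pick v17 -> 17
v19: WRITE a=28  (a history now [(3, 10), (4, 28), (5, 0), (9, 9), (10, 31), (12, 18), (15, 30), (17, 17), (19, 28)])
v20: WRITE b=9  (b history now [(1, 17), (2, 0), (6, 29), (7, 25), (8, 0), (11, 9), (13, 28), (14, 4), (16, 9), (18, 14), (20, 9)])
v21: WRITE b=36  (b history now [(1, 17), (2, 0), (6, 29), (7, 25), (8, 0), (11, 9), (13, 28), (14, 4), (16, 9), (18, 14), (20, 9), (21, 36)])
v22: WRITE b=9  (b history now [(1, 17), (2, 0), (6, 29), (7, 25), (8, 0), (11, 9), (13, 28), (14, 4), (16, 9), (18, 14), (20, 9), (21, 36), (22, 9)])
v23: WRITE b=20  (b history now [(1, 17), (2, 0), (6, 29), (7, 25), (8, 0), (11, 9), (13, 28), (14, 4), (16, 9), (18, 14), (20, 9), (21, 36), (22, 9), (23, 20)])
READ a @v15: history=[(3, 10), (4, 28), (5, 0), (9, 9), (10, 31), (12, 18), (15, 30), (17, 17), (19, 28)] -> pick v15 -> 30
v24: WRITE b=10  (b history now [(1, 17), (2, 0), (6, 29), (7, 25), (8, 0), (11, 9), (13, 28), (14, 4), (16, 9), (18, 14), (20, 9), (21, 36), (22, 9), (23, 20), (24, 10)])
v25: WRITE b=5  (b history now [(1, 17), (2, 0), (6, 29), (7, 25), (8, 0), (11, 9), (13, 28), (14, 4), (16, 9), (18, 14), (20, 9), (21, 36), (22, 9), (23, 20), (24, 10), (25, 5)])
v26: WRITE a=19  (a history now [(3, 10), (4, 28), (5, 0), (9, 9), (10, 31), (12, 18), (15, 30), (17, 17), (19, 28), (26, 19)])
v27: WRITE b=20  (b history now [(1, 17), (2, 0), (6, 29), (7, 25), (8, 0), (11, 9), (13, 28), (14, 4), (16, 9), (18, 14), (20, 9), (21, 36), (22, 9), (23, 20), (24, 10), (25, 5), (27, 20)])
v28: WRITE a=23  (a history now [(3, 10), (4, 28), (5, 0), (9, 9), (10, 31), (12, 18), (15, 30), (17, 17), (19, 28), (26, 19), (28, 23)])
READ b @v16: history=[(1, 17), (2, 0), (6, 29), (7, 25), (8, 0), (11, 9), (13, 28), (14, 4), (16, 9), (18, 14), (20, 9), (21, 36), (22, 9), (23, 20), (24, 10), (25, 5), (27, 20)] -> pick v16 -> 9
Read results in order: ['NONE', '10', '0', '9', '14', '17', '30', '9']
NONE count = 1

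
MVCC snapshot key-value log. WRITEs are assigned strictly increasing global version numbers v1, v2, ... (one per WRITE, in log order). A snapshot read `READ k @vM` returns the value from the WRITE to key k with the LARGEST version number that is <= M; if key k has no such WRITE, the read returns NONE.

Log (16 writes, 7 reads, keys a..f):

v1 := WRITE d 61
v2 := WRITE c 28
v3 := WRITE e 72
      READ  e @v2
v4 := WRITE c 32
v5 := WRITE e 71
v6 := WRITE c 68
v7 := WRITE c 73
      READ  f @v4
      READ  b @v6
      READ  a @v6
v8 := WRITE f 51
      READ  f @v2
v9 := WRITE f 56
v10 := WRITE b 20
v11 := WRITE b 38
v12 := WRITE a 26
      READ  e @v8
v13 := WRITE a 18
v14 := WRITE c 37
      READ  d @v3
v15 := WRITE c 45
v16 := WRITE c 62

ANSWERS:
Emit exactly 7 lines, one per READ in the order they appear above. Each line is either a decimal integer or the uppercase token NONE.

Answer: NONE
NONE
NONE
NONE
NONE
71
61

Derivation:
v1: WRITE d=61  (d history now [(1, 61)])
v2: WRITE c=28  (c history now [(2, 28)])
v3: WRITE e=72  (e history now [(3, 72)])
READ e @v2: history=[(3, 72)] -> no version <= 2 -> NONE
v4: WRITE c=32  (c history now [(2, 28), (4, 32)])
v5: WRITE e=71  (e history now [(3, 72), (5, 71)])
v6: WRITE c=68  (c history now [(2, 28), (4, 32), (6, 68)])
v7: WRITE c=73  (c history now [(2, 28), (4, 32), (6, 68), (7, 73)])
READ f @v4: history=[] -> no version <= 4 -> NONE
READ b @v6: history=[] -> no version <= 6 -> NONE
READ a @v6: history=[] -> no version <= 6 -> NONE
v8: WRITE f=51  (f history now [(8, 51)])
READ f @v2: history=[(8, 51)] -> no version <= 2 -> NONE
v9: WRITE f=56  (f history now [(8, 51), (9, 56)])
v10: WRITE b=20  (b history now [(10, 20)])
v11: WRITE b=38  (b history now [(10, 20), (11, 38)])
v12: WRITE a=26  (a history now [(12, 26)])
READ e @v8: history=[(3, 72), (5, 71)] -> pick v5 -> 71
v13: WRITE a=18  (a history now [(12, 26), (13, 18)])
v14: WRITE c=37  (c history now [(2, 28), (4, 32), (6, 68), (7, 73), (14, 37)])
READ d @v3: history=[(1, 61)] -> pick v1 -> 61
v15: WRITE c=45  (c history now [(2, 28), (4, 32), (6, 68), (7, 73), (14, 37), (15, 45)])
v16: WRITE c=62  (c history now [(2, 28), (4, 32), (6, 68), (7, 73), (14, 37), (15, 45), (16, 62)])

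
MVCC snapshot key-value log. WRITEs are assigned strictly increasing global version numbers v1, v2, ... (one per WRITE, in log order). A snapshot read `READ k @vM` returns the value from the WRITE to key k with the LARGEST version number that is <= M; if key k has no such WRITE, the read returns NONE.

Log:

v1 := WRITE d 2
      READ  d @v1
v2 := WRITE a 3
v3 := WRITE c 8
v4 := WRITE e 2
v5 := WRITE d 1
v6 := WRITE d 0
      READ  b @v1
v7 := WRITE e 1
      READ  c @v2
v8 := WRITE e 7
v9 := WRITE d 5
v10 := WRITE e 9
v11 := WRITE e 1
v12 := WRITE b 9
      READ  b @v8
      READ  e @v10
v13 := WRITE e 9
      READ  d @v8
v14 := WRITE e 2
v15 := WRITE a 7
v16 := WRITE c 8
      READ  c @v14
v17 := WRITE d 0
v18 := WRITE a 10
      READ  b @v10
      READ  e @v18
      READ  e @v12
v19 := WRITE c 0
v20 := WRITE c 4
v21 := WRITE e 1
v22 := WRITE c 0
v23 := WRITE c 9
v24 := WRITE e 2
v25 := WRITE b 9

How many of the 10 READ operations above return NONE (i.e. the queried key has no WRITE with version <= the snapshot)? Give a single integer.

v1: WRITE d=2  (d history now [(1, 2)])
READ d @v1: history=[(1, 2)] -> pick v1 -> 2
v2: WRITE a=3  (a history now [(2, 3)])
v3: WRITE c=8  (c history now [(3, 8)])
v4: WRITE e=2  (e history now [(4, 2)])
v5: WRITE d=1  (d history now [(1, 2), (5, 1)])
v6: WRITE d=0  (d history now [(1, 2), (5, 1), (6, 0)])
READ b @v1: history=[] -> no version <= 1 -> NONE
v7: WRITE e=1  (e history now [(4, 2), (7, 1)])
READ c @v2: history=[(3, 8)] -> no version <= 2 -> NONE
v8: WRITE e=7  (e history now [(4, 2), (7, 1), (8, 7)])
v9: WRITE d=5  (d history now [(1, 2), (5, 1), (6, 0), (9, 5)])
v10: WRITE e=9  (e history now [(4, 2), (7, 1), (8, 7), (10, 9)])
v11: WRITE e=1  (e history now [(4, 2), (7, 1), (8, 7), (10, 9), (11, 1)])
v12: WRITE b=9  (b history now [(12, 9)])
READ b @v8: history=[(12, 9)] -> no version <= 8 -> NONE
READ e @v10: history=[(4, 2), (7, 1), (8, 7), (10, 9), (11, 1)] -> pick v10 -> 9
v13: WRITE e=9  (e history now [(4, 2), (7, 1), (8, 7), (10, 9), (11, 1), (13, 9)])
READ d @v8: history=[(1, 2), (5, 1), (6, 0), (9, 5)] -> pick v6 -> 0
v14: WRITE e=2  (e history now [(4, 2), (7, 1), (8, 7), (10, 9), (11, 1), (13, 9), (14, 2)])
v15: WRITE a=7  (a history now [(2, 3), (15, 7)])
v16: WRITE c=8  (c history now [(3, 8), (16, 8)])
READ c @v14: history=[(3, 8), (16, 8)] -> pick v3 -> 8
v17: WRITE d=0  (d history now [(1, 2), (5, 1), (6, 0), (9, 5), (17, 0)])
v18: WRITE a=10  (a history now [(2, 3), (15, 7), (18, 10)])
READ b @v10: history=[(12, 9)] -> no version <= 10 -> NONE
READ e @v18: history=[(4, 2), (7, 1), (8, 7), (10, 9), (11, 1), (13, 9), (14, 2)] -> pick v14 -> 2
READ e @v12: history=[(4, 2), (7, 1), (8, 7), (10, 9), (11, 1), (13, 9), (14, 2)] -> pick v11 -> 1
v19: WRITE c=0  (c history now [(3, 8), (16, 8), (19, 0)])
v20: WRITE c=4  (c history now [(3, 8), (16, 8), (19, 0), (20, 4)])
v21: WRITE e=1  (e history now [(4, 2), (7, 1), (8, 7), (10, 9), (11, 1), (13, 9), (14, 2), (21, 1)])
v22: WRITE c=0  (c history now [(3, 8), (16, 8), (19, 0), (20, 4), (22, 0)])
v23: WRITE c=9  (c history now [(3, 8), (16, 8), (19, 0), (20, 4), (22, 0), (23, 9)])
v24: WRITE e=2  (e history now [(4, 2), (7, 1), (8, 7), (10, 9), (11, 1), (13, 9), (14, 2), (21, 1), (24, 2)])
v25: WRITE b=9  (b history now [(12, 9), (25, 9)])
Read results in order: ['2', 'NONE', 'NONE', 'NONE', '9', '0', '8', 'NONE', '2', '1']
NONE count = 4

Answer: 4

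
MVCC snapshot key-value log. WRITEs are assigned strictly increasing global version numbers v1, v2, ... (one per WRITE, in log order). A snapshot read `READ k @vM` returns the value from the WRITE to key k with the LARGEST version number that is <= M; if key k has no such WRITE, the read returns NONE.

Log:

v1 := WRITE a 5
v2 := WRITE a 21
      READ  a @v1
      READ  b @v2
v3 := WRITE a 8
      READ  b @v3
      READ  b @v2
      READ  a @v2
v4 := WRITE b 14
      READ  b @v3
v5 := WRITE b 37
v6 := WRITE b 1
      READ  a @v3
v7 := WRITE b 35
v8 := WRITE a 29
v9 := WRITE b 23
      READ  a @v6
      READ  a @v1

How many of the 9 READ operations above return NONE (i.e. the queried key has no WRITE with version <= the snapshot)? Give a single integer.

v1: WRITE a=5  (a history now [(1, 5)])
v2: WRITE a=21  (a history now [(1, 5), (2, 21)])
READ a @v1: history=[(1, 5), (2, 21)] -> pick v1 -> 5
READ b @v2: history=[] -> no version <= 2 -> NONE
v3: WRITE a=8  (a history now [(1, 5), (2, 21), (3, 8)])
READ b @v3: history=[] -> no version <= 3 -> NONE
READ b @v2: history=[] -> no version <= 2 -> NONE
READ a @v2: history=[(1, 5), (2, 21), (3, 8)] -> pick v2 -> 21
v4: WRITE b=14  (b history now [(4, 14)])
READ b @v3: history=[(4, 14)] -> no version <= 3 -> NONE
v5: WRITE b=37  (b history now [(4, 14), (5, 37)])
v6: WRITE b=1  (b history now [(4, 14), (5, 37), (6, 1)])
READ a @v3: history=[(1, 5), (2, 21), (3, 8)] -> pick v3 -> 8
v7: WRITE b=35  (b history now [(4, 14), (5, 37), (6, 1), (7, 35)])
v8: WRITE a=29  (a history now [(1, 5), (2, 21), (3, 8), (8, 29)])
v9: WRITE b=23  (b history now [(4, 14), (5, 37), (6, 1), (7, 35), (9, 23)])
READ a @v6: history=[(1, 5), (2, 21), (3, 8), (8, 29)] -> pick v3 -> 8
READ a @v1: history=[(1, 5), (2, 21), (3, 8), (8, 29)] -> pick v1 -> 5
Read results in order: ['5', 'NONE', 'NONE', 'NONE', '21', 'NONE', '8', '8', '5']
NONE count = 4

Answer: 4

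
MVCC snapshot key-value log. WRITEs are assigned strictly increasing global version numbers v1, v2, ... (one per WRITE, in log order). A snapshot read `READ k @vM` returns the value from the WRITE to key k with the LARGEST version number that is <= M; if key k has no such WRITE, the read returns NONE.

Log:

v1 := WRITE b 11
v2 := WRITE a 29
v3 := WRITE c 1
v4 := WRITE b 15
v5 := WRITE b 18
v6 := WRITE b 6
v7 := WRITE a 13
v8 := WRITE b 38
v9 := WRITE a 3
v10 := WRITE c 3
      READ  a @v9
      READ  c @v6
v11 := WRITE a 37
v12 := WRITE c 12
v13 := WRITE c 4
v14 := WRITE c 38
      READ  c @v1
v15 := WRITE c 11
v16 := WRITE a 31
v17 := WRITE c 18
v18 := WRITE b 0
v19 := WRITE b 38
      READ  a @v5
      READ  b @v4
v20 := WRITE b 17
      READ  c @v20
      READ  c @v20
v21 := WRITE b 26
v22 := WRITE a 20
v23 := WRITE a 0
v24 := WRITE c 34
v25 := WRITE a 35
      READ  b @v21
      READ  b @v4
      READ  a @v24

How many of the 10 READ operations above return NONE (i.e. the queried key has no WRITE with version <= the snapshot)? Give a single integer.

v1: WRITE b=11  (b history now [(1, 11)])
v2: WRITE a=29  (a history now [(2, 29)])
v3: WRITE c=1  (c history now [(3, 1)])
v4: WRITE b=15  (b history now [(1, 11), (4, 15)])
v5: WRITE b=18  (b history now [(1, 11), (4, 15), (5, 18)])
v6: WRITE b=6  (b history now [(1, 11), (4, 15), (5, 18), (6, 6)])
v7: WRITE a=13  (a history now [(2, 29), (7, 13)])
v8: WRITE b=38  (b history now [(1, 11), (4, 15), (5, 18), (6, 6), (8, 38)])
v9: WRITE a=3  (a history now [(2, 29), (7, 13), (9, 3)])
v10: WRITE c=3  (c history now [(3, 1), (10, 3)])
READ a @v9: history=[(2, 29), (7, 13), (9, 3)] -> pick v9 -> 3
READ c @v6: history=[(3, 1), (10, 3)] -> pick v3 -> 1
v11: WRITE a=37  (a history now [(2, 29), (7, 13), (9, 3), (11, 37)])
v12: WRITE c=12  (c history now [(3, 1), (10, 3), (12, 12)])
v13: WRITE c=4  (c history now [(3, 1), (10, 3), (12, 12), (13, 4)])
v14: WRITE c=38  (c history now [(3, 1), (10, 3), (12, 12), (13, 4), (14, 38)])
READ c @v1: history=[(3, 1), (10, 3), (12, 12), (13, 4), (14, 38)] -> no version <= 1 -> NONE
v15: WRITE c=11  (c history now [(3, 1), (10, 3), (12, 12), (13, 4), (14, 38), (15, 11)])
v16: WRITE a=31  (a history now [(2, 29), (7, 13), (9, 3), (11, 37), (16, 31)])
v17: WRITE c=18  (c history now [(3, 1), (10, 3), (12, 12), (13, 4), (14, 38), (15, 11), (17, 18)])
v18: WRITE b=0  (b history now [(1, 11), (4, 15), (5, 18), (6, 6), (8, 38), (18, 0)])
v19: WRITE b=38  (b history now [(1, 11), (4, 15), (5, 18), (6, 6), (8, 38), (18, 0), (19, 38)])
READ a @v5: history=[(2, 29), (7, 13), (9, 3), (11, 37), (16, 31)] -> pick v2 -> 29
READ b @v4: history=[(1, 11), (4, 15), (5, 18), (6, 6), (8, 38), (18, 0), (19, 38)] -> pick v4 -> 15
v20: WRITE b=17  (b history now [(1, 11), (4, 15), (5, 18), (6, 6), (8, 38), (18, 0), (19, 38), (20, 17)])
READ c @v20: history=[(3, 1), (10, 3), (12, 12), (13, 4), (14, 38), (15, 11), (17, 18)] -> pick v17 -> 18
READ c @v20: history=[(3, 1), (10, 3), (12, 12), (13, 4), (14, 38), (15, 11), (17, 18)] -> pick v17 -> 18
v21: WRITE b=26  (b history now [(1, 11), (4, 15), (5, 18), (6, 6), (8, 38), (18, 0), (19, 38), (20, 17), (21, 26)])
v22: WRITE a=20  (a history now [(2, 29), (7, 13), (9, 3), (11, 37), (16, 31), (22, 20)])
v23: WRITE a=0  (a history now [(2, 29), (7, 13), (9, 3), (11, 37), (16, 31), (22, 20), (23, 0)])
v24: WRITE c=34  (c history now [(3, 1), (10, 3), (12, 12), (13, 4), (14, 38), (15, 11), (17, 18), (24, 34)])
v25: WRITE a=35  (a history now [(2, 29), (7, 13), (9, 3), (11, 37), (16, 31), (22, 20), (23, 0), (25, 35)])
READ b @v21: history=[(1, 11), (4, 15), (5, 18), (6, 6), (8, 38), (18, 0), (19, 38), (20, 17), (21, 26)] -> pick v21 -> 26
READ b @v4: history=[(1, 11), (4, 15), (5, 18), (6, 6), (8, 38), (18, 0), (19, 38), (20, 17), (21, 26)] -> pick v4 -> 15
READ a @v24: history=[(2, 29), (7, 13), (9, 3), (11, 37), (16, 31), (22, 20), (23, 0), (25, 35)] -> pick v23 -> 0
Read results in order: ['3', '1', 'NONE', '29', '15', '18', '18', '26', '15', '0']
NONE count = 1

Answer: 1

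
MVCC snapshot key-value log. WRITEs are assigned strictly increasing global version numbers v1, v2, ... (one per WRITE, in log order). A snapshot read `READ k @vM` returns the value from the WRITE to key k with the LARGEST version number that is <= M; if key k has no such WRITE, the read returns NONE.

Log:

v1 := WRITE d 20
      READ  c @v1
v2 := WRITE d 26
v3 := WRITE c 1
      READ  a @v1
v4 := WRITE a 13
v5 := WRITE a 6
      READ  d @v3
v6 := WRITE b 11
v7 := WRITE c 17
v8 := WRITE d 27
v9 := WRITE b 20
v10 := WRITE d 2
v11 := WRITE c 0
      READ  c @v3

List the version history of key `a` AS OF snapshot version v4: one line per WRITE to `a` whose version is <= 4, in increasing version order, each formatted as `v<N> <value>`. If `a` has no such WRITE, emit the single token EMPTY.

Answer: v4 13

Derivation:
Scan writes for key=a with version <= 4:
  v1 WRITE d 20 -> skip
  v2 WRITE d 26 -> skip
  v3 WRITE c 1 -> skip
  v4 WRITE a 13 -> keep
  v5 WRITE a 6 -> drop (> snap)
  v6 WRITE b 11 -> skip
  v7 WRITE c 17 -> skip
  v8 WRITE d 27 -> skip
  v9 WRITE b 20 -> skip
  v10 WRITE d 2 -> skip
  v11 WRITE c 0 -> skip
Collected: [(4, 13)]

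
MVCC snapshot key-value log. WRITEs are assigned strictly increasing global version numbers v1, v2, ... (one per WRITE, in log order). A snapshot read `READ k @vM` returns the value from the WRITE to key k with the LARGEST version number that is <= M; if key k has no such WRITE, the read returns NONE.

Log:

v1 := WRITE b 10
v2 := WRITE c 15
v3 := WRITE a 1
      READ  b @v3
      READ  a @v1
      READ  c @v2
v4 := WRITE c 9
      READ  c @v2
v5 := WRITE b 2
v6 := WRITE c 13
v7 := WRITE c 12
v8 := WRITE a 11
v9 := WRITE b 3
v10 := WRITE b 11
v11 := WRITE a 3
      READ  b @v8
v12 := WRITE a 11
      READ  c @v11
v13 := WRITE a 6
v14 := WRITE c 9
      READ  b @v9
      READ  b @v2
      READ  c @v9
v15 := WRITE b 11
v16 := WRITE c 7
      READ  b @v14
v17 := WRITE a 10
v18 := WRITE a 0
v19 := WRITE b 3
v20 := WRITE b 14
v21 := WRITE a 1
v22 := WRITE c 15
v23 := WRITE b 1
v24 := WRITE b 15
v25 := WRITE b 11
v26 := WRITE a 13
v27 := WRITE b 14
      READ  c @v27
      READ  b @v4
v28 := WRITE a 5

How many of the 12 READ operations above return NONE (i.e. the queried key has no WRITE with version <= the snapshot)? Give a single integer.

Answer: 1

Derivation:
v1: WRITE b=10  (b history now [(1, 10)])
v2: WRITE c=15  (c history now [(2, 15)])
v3: WRITE a=1  (a history now [(3, 1)])
READ b @v3: history=[(1, 10)] -> pick v1 -> 10
READ a @v1: history=[(3, 1)] -> no version <= 1 -> NONE
READ c @v2: history=[(2, 15)] -> pick v2 -> 15
v4: WRITE c=9  (c history now [(2, 15), (4, 9)])
READ c @v2: history=[(2, 15), (4, 9)] -> pick v2 -> 15
v5: WRITE b=2  (b history now [(1, 10), (5, 2)])
v6: WRITE c=13  (c history now [(2, 15), (4, 9), (6, 13)])
v7: WRITE c=12  (c history now [(2, 15), (4, 9), (6, 13), (7, 12)])
v8: WRITE a=11  (a history now [(3, 1), (8, 11)])
v9: WRITE b=3  (b history now [(1, 10), (5, 2), (9, 3)])
v10: WRITE b=11  (b history now [(1, 10), (5, 2), (9, 3), (10, 11)])
v11: WRITE a=3  (a history now [(3, 1), (8, 11), (11, 3)])
READ b @v8: history=[(1, 10), (5, 2), (9, 3), (10, 11)] -> pick v5 -> 2
v12: WRITE a=11  (a history now [(3, 1), (8, 11), (11, 3), (12, 11)])
READ c @v11: history=[(2, 15), (4, 9), (6, 13), (7, 12)] -> pick v7 -> 12
v13: WRITE a=6  (a history now [(3, 1), (8, 11), (11, 3), (12, 11), (13, 6)])
v14: WRITE c=9  (c history now [(2, 15), (4, 9), (6, 13), (7, 12), (14, 9)])
READ b @v9: history=[(1, 10), (5, 2), (9, 3), (10, 11)] -> pick v9 -> 3
READ b @v2: history=[(1, 10), (5, 2), (9, 3), (10, 11)] -> pick v1 -> 10
READ c @v9: history=[(2, 15), (4, 9), (6, 13), (7, 12), (14, 9)] -> pick v7 -> 12
v15: WRITE b=11  (b history now [(1, 10), (5, 2), (9, 3), (10, 11), (15, 11)])
v16: WRITE c=7  (c history now [(2, 15), (4, 9), (6, 13), (7, 12), (14, 9), (16, 7)])
READ b @v14: history=[(1, 10), (5, 2), (9, 3), (10, 11), (15, 11)] -> pick v10 -> 11
v17: WRITE a=10  (a history now [(3, 1), (8, 11), (11, 3), (12, 11), (13, 6), (17, 10)])
v18: WRITE a=0  (a history now [(3, 1), (8, 11), (11, 3), (12, 11), (13, 6), (17, 10), (18, 0)])
v19: WRITE b=3  (b history now [(1, 10), (5, 2), (9, 3), (10, 11), (15, 11), (19, 3)])
v20: WRITE b=14  (b history now [(1, 10), (5, 2), (9, 3), (10, 11), (15, 11), (19, 3), (20, 14)])
v21: WRITE a=1  (a history now [(3, 1), (8, 11), (11, 3), (12, 11), (13, 6), (17, 10), (18, 0), (21, 1)])
v22: WRITE c=15  (c history now [(2, 15), (4, 9), (6, 13), (7, 12), (14, 9), (16, 7), (22, 15)])
v23: WRITE b=1  (b history now [(1, 10), (5, 2), (9, 3), (10, 11), (15, 11), (19, 3), (20, 14), (23, 1)])
v24: WRITE b=15  (b history now [(1, 10), (5, 2), (9, 3), (10, 11), (15, 11), (19, 3), (20, 14), (23, 1), (24, 15)])
v25: WRITE b=11  (b history now [(1, 10), (5, 2), (9, 3), (10, 11), (15, 11), (19, 3), (20, 14), (23, 1), (24, 15), (25, 11)])
v26: WRITE a=13  (a history now [(3, 1), (8, 11), (11, 3), (12, 11), (13, 6), (17, 10), (18, 0), (21, 1), (26, 13)])
v27: WRITE b=14  (b history now [(1, 10), (5, 2), (9, 3), (10, 11), (15, 11), (19, 3), (20, 14), (23, 1), (24, 15), (25, 11), (27, 14)])
READ c @v27: history=[(2, 15), (4, 9), (6, 13), (7, 12), (14, 9), (16, 7), (22, 15)] -> pick v22 -> 15
READ b @v4: history=[(1, 10), (5, 2), (9, 3), (10, 11), (15, 11), (19, 3), (20, 14), (23, 1), (24, 15), (25, 11), (27, 14)] -> pick v1 -> 10
v28: WRITE a=5  (a history now [(3, 1), (8, 11), (11, 3), (12, 11), (13, 6), (17, 10), (18, 0), (21, 1), (26, 13), (28, 5)])
Read results in order: ['10', 'NONE', '15', '15', '2', '12', '3', '10', '12', '11', '15', '10']
NONE count = 1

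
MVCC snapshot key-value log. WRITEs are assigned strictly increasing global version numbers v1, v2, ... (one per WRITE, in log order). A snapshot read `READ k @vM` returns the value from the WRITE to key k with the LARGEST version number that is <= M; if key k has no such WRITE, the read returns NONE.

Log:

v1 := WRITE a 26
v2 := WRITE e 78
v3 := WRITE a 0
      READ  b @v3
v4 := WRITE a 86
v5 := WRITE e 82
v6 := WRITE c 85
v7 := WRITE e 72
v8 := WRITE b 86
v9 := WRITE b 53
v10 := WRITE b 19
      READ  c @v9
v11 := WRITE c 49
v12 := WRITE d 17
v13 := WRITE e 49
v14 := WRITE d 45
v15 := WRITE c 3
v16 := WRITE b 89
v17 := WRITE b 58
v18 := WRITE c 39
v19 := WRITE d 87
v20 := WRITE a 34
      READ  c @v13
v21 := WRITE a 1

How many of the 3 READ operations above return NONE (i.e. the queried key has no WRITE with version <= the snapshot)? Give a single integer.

v1: WRITE a=26  (a history now [(1, 26)])
v2: WRITE e=78  (e history now [(2, 78)])
v3: WRITE a=0  (a history now [(1, 26), (3, 0)])
READ b @v3: history=[] -> no version <= 3 -> NONE
v4: WRITE a=86  (a history now [(1, 26), (3, 0), (4, 86)])
v5: WRITE e=82  (e history now [(2, 78), (5, 82)])
v6: WRITE c=85  (c history now [(6, 85)])
v7: WRITE e=72  (e history now [(2, 78), (5, 82), (7, 72)])
v8: WRITE b=86  (b history now [(8, 86)])
v9: WRITE b=53  (b history now [(8, 86), (9, 53)])
v10: WRITE b=19  (b history now [(8, 86), (9, 53), (10, 19)])
READ c @v9: history=[(6, 85)] -> pick v6 -> 85
v11: WRITE c=49  (c history now [(6, 85), (11, 49)])
v12: WRITE d=17  (d history now [(12, 17)])
v13: WRITE e=49  (e history now [(2, 78), (5, 82), (7, 72), (13, 49)])
v14: WRITE d=45  (d history now [(12, 17), (14, 45)])
v15: WRITE c=3  (c history now [(6, 85), (11, 49), (15, 3)])
v16: WRITE b=89  (b history now [(8, 86), (9, 53), (10, 19), (16, 89)])
v17: WRITE b=58  (b history now [(8, 86), (9, 53), (10, 19), (16, 89), (17, 58)])
v18: WRITE c=39  (c history now [(6, 85), (11, 49), (15, 3), (18, 39)])
v19: WRITE d=87  (d history now [(12, 17), (14, 45), (19, 87)])
v20: WRITE a=34  (a history now [(1, 26), (3, 0), (4, 86), (20, 34)])
READ c @v13: history=[(6, 85), (11, 49), (15, 3), (18, 39)] -> pick v11 -> 49
v21: WRITE a=1  (a history now [(1, 26), (3, 0), (4, 86), (20, 34), (21, 1)])
Read results in order: ['NONE', '85', '49']
NONE count = 1

Answer: 1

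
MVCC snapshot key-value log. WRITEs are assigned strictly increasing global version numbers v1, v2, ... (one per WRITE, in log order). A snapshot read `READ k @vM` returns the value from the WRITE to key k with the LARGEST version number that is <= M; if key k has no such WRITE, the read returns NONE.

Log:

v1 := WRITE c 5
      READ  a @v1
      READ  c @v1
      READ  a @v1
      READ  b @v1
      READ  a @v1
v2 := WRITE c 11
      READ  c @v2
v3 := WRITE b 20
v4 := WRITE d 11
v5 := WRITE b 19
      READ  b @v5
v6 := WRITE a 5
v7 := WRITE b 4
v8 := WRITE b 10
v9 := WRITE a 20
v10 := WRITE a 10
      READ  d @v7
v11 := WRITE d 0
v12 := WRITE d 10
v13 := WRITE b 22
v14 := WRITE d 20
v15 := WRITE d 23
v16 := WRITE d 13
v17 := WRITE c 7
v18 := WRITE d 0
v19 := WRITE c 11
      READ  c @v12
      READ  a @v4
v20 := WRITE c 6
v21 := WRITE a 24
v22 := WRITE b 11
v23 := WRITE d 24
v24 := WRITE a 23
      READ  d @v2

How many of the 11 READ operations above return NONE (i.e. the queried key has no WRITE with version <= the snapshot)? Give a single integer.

v1: WRITE c=5  (c history now [(1, 5)])
READ a @v1: history=[] -> no version <= 1 -> NONE
READ c @v1: history=[(1, 5)] -> pick v1 -> 5
READ a @v1: history=[] -> no version <= 1 -> NONE
READ b @v1: history=[] -> no version <= 1 -> NONE
READ a @v1: history=[] -> no version <= 1 -> NONE
v2: WRITE c=11  (c history now [(1, 5), (2, 11)])
READ c @v2: history=[(1, 5), (2, 11)] -> pick v2 -> 11
v3: WRITE b=20  (b history now [(3, 20)])
v4: WRITE d=11  (d history now [(4, 11)])
v5: WRITE b=19  (b history now [(3, 20), (5, 19)])
READ b @v5: history=[(3, 20), (5, 19)] -> pick v5 -> 19
v6: WRITE a=5  (a history now [(6, 5)])
v7: WRITE b=4  (b history now [(3, 20), (5, 19), (7, 4)])
v8: WRITE b=10  (b history now [(3, 20), (5, 19), (7, 4), (8, 10)])
v9: WRITE a=20  (a history now [(6, 5), (9, 20)])
v10: WRITE a=10  (a history now [(6, 5), (9, 20), (10, 10)])
READ d @v7: history=[(4, 11)] -> pick v4 -> 11
v11: WRITE d=0  (d history now [(4, 11), (11, 0)])
v12: WRITE d=10  (d history now [(4, 11), (11, 0), (12, 10)])
v13: WRITE b=22  (b history now [(3, 20), (5, 19), (7, 4), (8, 10), (13, 22)])
v14: WRITE d=20  (d history now [(4, 11), (11, 0), (12, 10), (14, 20)])
v15: WRITE d=23  (d history now [(4, 11), (11, 0), (12, 10), (14, 20), (15, 23)])
v16: WRITE d=13  (d history now [(4, 11), (11, 0), (12, 10), (14, 20), (15, 23), (16, 13)])
v17: WRITE c=7  (c history now [(1, 5), (2, 11), (17, 7)])
v18: WRITE d=0  (d history now [(4, 11), (11, 0), (12, 10), (14, 20), (15, 23), (16, 13), (18, 0)])
v19: WRITE c=11  (c history now [(1, 5), (2, 11), (17, 7), (19, 11)])
READ c @v12: history=[(1, 5), (2, 11), (17, 7), (19, 11)] -> pick v2 -> 11
READ a @v4: history=[(6, 5), (9, 20), (10, 10)] -> no version <= 4 -> NONE
v20: WRITE c=6  (c history now [(1, 5), (2, 11), (17, 7), (19, 11), (20, 6)])
v21: WRITE a=24  (a history now [(6, 5), (9, 20), (10, 10), (21, 24)])
v22: WRITE b=11  (b history now [(3, 20), (5, 19), (7, 4), (8, 10), (13, 22), (22, 11)])
v23: WRITE d=24  (d history now [(4, 11), (11, 0), (12, 10), (14, 20), (15, 23), (16, 13), (18, 0), (23, 24)])
v24: WRITE a=23  (a history now [(6, 5), (9, 20), (10, 10), (21, 24), (24, 23)])
READ d @v2: history=[(4, 11), (11, 0), (12, 10), (14, 20), (15, 23), (16, 13), (18, 0), (23, 24)] -> no version <= 2 -> NONE
Read results in order: ['NONE', '5', 'NONE', 'NONE', 'NONE', '11', '19', '11', '11', 'NONE', 'NONE']
NONE count = 6

Answer: 6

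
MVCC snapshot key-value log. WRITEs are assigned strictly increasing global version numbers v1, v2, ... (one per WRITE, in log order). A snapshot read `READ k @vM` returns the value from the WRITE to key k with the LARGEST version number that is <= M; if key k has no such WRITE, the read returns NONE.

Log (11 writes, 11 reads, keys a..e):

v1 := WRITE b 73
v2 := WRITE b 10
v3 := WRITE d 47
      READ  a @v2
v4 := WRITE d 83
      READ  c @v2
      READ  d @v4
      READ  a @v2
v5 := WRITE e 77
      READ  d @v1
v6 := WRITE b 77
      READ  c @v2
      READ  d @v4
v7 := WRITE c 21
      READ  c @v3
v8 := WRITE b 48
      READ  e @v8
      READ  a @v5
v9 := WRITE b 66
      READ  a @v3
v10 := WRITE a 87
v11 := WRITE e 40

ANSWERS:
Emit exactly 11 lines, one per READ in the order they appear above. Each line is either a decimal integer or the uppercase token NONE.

v1: WRITE b=73  (b history now [(1, 73)])
v2: WRITE b=10  (b history now [(1, 73), (2, 10)])
v3: WRITE d=47  (d history now [(3, 47)])
READ a @v2: history=[] -> no version <= 2 -> NONE
v4: WRITE d=83  (d history now [(3, 47), (4, 83)])
READ c @v2: history=[] -> no version <= 2 -> NONE
READ d @v4: history=[(3, 47), (4, 83)] -> pick v4 -> 83
READ a @v2: history=[] -> no version <= 2 -> NONE
v5: WRITE e=77  (e history now [(5, 77)])
READ d @v1: history=[(3, 47), (4, 83)] -> no version <= 1 -> NONE
v6: WRITE b=77  (b history now [(1, 73), (2, 10), (6, 77)])
READ c @v2: history=[] -> no version <= 2 -> NONE
READ d @v4: history=[(3, 47), (4, 83)] -> pick v4 -> 83
v7: WRITE c=21  (c history now [(7, 21)])
READ c @v3: history=[(7, 21)] -> no version <= 3 -> NONE
v8: WRITE b=48  (b history now [(1, 73), (2, 10), (6, 77), (8, 48)])
READ e @v8: history=[(5, 77)] -> pick v5 -> 77
READ a @v5: history=[] -> no version <= 5 -> NONE
v9: WRITE b=66  (b history now [(1, 73), (2, 10), (6, 77), (8, 48), (9, 66)])
READ a @v3: history=[] -> no version <= 3 -> NONE
v10: WRITE a=87  (a history now [(10, 87)])
v11: WRITE e=40  (e history now [(5, 77), (11, 40)])

Answer: NONE
NONE
83
NONE
NONE
NONE
83
NONE
77
NONE
NONE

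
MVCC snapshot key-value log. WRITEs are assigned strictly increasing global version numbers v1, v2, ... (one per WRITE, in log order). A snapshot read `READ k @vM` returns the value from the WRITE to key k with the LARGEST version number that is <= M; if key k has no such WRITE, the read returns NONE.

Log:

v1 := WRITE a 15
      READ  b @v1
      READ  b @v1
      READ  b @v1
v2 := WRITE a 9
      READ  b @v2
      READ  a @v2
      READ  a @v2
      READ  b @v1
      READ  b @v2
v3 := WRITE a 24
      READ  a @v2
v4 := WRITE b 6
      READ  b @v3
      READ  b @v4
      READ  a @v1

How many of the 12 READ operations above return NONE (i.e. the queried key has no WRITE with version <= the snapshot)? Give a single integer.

v1: WRITE a=15  (a history now [(1, 15)])
READ b @v1: history=[] -> no version <= 1 -> NONE
READ b @v1: history=[] -> no version <= 1 -> NONE
READ b @v1: history=[] -> no version <= 1 -> NONE
v2: WRITE a=9  (a history now [(1, 15), (2, 9)])
READ b @v2: history=[] -> no version <= 2 -> NONE
READ a @v2: history=[(1, 15), (2, 9)] -> pick v2 -> 9
READ a @v2: history=[(1, 15), (2, 9)] -> pick v2 -> 9
READ b @v1: history=[] -> no version <= 1 -> NONE
READ b @v2: history=[] -> no version <= 2 -> NONE
v3: WRITE a=24  (a history now [(1, 15), (2, 9), (3, 24)])
READ a @v2: history=[(1, 15), (2, 9), (3, 24)] -> pick v2 -> 9
v4: WRITE b=6  (b history now [(4, 6)])
READ b @v3: history=[(4, 6)] -> no version <= 3 -> NONE
READ b @v4: history=[(4, 6)] -> pick v4 -> 6
READ a @v1: history=[(1, 15), (2, 9), (3, 24)] -> pick v1 -> 15
Read results in order: ['NONE', 'NONE', 'NONE', 'NONE', '9', '9', 'NONE', 'NONE', '9', 'NONE', '6', '15']
NONE count = 7

Answer: 7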